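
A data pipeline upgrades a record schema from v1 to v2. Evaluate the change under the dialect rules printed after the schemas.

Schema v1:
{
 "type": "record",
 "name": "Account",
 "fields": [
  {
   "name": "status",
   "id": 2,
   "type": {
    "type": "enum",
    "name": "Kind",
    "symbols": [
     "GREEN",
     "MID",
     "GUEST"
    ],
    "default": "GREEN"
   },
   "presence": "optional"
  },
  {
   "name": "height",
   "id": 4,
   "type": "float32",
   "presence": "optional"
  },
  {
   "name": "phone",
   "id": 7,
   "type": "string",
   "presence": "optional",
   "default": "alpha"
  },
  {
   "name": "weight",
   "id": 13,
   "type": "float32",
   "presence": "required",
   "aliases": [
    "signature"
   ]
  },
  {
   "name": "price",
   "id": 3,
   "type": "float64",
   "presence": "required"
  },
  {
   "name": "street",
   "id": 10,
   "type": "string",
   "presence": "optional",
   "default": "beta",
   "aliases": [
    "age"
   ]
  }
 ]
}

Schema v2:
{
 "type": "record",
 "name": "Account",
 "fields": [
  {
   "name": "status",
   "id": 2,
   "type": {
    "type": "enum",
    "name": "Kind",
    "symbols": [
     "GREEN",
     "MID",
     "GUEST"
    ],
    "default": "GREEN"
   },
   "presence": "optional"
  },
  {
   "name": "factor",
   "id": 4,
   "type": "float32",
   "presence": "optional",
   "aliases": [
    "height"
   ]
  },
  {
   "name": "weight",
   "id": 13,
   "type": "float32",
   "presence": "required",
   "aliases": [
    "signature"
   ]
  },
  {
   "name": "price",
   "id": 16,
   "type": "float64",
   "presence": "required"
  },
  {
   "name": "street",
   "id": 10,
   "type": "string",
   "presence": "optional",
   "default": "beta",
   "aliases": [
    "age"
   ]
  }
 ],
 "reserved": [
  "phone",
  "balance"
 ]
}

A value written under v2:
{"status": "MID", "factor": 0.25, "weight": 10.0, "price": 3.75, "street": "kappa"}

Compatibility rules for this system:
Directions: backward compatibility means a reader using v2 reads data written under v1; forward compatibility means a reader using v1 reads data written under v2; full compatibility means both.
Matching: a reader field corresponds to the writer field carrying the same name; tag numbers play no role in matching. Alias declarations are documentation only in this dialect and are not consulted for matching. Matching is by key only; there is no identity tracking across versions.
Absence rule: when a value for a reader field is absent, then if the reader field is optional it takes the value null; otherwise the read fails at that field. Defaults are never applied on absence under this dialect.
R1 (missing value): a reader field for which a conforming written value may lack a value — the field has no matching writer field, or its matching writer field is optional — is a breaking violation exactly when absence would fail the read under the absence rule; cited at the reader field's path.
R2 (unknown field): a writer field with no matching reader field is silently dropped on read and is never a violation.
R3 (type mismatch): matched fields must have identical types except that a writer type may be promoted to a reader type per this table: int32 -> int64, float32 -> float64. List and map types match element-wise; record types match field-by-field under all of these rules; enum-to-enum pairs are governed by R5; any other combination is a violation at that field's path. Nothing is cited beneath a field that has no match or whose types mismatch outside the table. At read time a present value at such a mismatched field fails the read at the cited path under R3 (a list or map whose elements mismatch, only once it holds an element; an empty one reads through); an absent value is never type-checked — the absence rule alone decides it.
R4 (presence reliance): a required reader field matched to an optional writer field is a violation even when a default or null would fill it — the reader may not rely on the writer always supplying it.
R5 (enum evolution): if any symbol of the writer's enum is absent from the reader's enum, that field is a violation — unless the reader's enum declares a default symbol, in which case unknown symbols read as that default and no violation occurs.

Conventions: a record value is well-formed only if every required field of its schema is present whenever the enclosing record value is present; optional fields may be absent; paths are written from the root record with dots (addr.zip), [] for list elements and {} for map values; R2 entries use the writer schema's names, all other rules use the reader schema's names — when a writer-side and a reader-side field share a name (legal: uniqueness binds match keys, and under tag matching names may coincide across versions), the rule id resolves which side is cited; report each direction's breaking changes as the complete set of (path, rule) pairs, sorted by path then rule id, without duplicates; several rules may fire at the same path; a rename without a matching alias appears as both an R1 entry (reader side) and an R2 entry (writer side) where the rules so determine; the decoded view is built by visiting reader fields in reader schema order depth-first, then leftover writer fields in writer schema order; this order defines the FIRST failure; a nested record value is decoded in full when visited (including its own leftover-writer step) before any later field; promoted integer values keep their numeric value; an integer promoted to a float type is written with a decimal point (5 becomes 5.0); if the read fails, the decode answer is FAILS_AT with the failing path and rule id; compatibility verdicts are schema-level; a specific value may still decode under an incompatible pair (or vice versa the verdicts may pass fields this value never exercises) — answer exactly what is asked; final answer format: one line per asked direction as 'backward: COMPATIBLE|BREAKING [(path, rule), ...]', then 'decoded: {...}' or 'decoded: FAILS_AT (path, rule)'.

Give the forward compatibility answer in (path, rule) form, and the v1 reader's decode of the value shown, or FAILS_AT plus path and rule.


the writer's type comes first in each Account pair
forward pass over Account, reader schema v1, writer schema v2:
  status: Kind -> Kind, writer optional; from status
  height: no writer match
  phone: no writer match
  weight: float32 -> float32, writer required; from weight
  price: float64 -> float64, writer required; from price
  street: string -> string, writer optional; from street
  factor (writer side), unknown to reader
  => no violations; forward on Account: COMPATIBLE
decode walk for Account under reader schema v1:
  status := "MID"
  height := null (absent, optional -> null)
  phone := null (absent, optional -> null)
  weight := 10.0
  price := 3.75
  street := "kappa"
  writer factor: unknown -> dropped
  => decoded: {"status": "MID", "height": null, "phone": null, "weight": 10.0, "price": 3.75, "street": "kappa"}
remaining Account differences; none change what is asked:
  removed field phone from record Account (its key "phone" joins the reserved list) -> triggers nothing under Account's printed rules — same verdict
  field price in record Account: tag 3 changed to 16 -> triggers nothing under Account's printed rules — same verdict

forward: COMPATIBLE []; decoded: {"status": "MID", "height": null, "phone": null, "weight": 10.0, "price": 3.75, "street": "kappa"}


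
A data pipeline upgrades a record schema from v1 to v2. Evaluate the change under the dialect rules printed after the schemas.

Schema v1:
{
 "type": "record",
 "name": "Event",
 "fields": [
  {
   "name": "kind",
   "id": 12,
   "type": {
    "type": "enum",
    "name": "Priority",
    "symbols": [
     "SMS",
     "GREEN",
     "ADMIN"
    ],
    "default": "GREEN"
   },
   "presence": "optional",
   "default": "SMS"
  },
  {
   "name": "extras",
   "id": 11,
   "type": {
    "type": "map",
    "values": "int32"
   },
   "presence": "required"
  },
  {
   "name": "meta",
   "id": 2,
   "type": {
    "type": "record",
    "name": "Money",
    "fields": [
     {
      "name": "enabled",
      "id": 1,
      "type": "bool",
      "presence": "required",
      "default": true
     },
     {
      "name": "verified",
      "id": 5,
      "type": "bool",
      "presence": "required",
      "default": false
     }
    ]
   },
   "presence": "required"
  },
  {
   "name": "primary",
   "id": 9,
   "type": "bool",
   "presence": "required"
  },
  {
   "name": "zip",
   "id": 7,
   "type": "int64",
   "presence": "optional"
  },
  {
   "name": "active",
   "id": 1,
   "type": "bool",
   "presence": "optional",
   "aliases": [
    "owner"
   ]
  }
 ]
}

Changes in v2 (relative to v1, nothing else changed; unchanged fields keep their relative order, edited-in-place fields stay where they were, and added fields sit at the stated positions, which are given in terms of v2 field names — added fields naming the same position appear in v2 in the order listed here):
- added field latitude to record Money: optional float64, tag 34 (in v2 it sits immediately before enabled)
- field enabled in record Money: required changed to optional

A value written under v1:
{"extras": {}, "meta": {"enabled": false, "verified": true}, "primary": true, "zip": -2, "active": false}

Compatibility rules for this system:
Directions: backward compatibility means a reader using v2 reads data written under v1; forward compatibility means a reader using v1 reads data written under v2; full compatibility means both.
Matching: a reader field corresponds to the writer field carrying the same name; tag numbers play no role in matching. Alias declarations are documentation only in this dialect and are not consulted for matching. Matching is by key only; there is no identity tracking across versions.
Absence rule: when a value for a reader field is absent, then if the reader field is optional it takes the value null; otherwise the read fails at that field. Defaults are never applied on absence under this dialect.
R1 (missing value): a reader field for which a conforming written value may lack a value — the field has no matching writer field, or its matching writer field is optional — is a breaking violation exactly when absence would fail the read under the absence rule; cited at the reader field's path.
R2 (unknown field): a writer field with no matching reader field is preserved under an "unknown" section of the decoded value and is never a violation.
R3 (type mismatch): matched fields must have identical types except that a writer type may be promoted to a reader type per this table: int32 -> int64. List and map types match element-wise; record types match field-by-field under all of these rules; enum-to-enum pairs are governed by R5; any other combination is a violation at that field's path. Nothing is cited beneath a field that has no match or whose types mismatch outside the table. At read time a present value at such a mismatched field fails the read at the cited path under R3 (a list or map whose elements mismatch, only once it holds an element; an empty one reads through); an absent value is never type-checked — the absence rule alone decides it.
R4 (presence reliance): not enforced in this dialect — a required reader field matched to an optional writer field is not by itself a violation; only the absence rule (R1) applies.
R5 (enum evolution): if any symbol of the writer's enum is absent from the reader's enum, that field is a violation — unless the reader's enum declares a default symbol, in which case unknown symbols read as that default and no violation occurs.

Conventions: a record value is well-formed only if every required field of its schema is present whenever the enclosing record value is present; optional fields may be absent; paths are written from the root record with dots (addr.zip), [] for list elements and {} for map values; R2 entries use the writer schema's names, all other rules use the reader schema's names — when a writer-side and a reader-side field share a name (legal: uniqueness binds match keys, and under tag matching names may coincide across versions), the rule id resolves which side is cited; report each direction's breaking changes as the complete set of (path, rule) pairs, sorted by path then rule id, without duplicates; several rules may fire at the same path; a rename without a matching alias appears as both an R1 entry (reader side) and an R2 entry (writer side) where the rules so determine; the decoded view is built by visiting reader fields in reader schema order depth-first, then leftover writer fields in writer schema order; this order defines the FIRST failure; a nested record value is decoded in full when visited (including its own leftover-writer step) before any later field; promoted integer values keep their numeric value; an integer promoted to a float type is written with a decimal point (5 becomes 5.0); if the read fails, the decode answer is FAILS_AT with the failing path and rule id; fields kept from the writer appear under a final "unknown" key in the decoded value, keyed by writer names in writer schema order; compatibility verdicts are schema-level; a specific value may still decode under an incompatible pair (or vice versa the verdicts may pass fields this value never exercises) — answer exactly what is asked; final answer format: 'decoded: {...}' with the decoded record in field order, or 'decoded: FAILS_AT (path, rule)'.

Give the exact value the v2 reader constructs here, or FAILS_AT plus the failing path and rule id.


decoded: {"kind": null, "extras": {}, "meta": {"latitude": null, "enabled": false, "verified": true}, "primary": true, "zip": -2, "active": false}

the writer's type comes first in each Event pair
decode (reader v2):
  kind := null (absent, optional -> null)
  extras := {}
  meta.latitude := null (absent, optional -> null)
  meta.enabled := false
  meta.verified := true
  primary := true
  zip := -2
  active := false
  => decoded: {"kind": null, "extras": {}, "meta": {"latitude": null, "enabled": false, "verified": true}, "primary": true, "zip": -2, "active": false}
the other Event changes do not affect what is asked:
  field enabled in record Money: required changed to optional -> shifts the Event verdicts, not this decode


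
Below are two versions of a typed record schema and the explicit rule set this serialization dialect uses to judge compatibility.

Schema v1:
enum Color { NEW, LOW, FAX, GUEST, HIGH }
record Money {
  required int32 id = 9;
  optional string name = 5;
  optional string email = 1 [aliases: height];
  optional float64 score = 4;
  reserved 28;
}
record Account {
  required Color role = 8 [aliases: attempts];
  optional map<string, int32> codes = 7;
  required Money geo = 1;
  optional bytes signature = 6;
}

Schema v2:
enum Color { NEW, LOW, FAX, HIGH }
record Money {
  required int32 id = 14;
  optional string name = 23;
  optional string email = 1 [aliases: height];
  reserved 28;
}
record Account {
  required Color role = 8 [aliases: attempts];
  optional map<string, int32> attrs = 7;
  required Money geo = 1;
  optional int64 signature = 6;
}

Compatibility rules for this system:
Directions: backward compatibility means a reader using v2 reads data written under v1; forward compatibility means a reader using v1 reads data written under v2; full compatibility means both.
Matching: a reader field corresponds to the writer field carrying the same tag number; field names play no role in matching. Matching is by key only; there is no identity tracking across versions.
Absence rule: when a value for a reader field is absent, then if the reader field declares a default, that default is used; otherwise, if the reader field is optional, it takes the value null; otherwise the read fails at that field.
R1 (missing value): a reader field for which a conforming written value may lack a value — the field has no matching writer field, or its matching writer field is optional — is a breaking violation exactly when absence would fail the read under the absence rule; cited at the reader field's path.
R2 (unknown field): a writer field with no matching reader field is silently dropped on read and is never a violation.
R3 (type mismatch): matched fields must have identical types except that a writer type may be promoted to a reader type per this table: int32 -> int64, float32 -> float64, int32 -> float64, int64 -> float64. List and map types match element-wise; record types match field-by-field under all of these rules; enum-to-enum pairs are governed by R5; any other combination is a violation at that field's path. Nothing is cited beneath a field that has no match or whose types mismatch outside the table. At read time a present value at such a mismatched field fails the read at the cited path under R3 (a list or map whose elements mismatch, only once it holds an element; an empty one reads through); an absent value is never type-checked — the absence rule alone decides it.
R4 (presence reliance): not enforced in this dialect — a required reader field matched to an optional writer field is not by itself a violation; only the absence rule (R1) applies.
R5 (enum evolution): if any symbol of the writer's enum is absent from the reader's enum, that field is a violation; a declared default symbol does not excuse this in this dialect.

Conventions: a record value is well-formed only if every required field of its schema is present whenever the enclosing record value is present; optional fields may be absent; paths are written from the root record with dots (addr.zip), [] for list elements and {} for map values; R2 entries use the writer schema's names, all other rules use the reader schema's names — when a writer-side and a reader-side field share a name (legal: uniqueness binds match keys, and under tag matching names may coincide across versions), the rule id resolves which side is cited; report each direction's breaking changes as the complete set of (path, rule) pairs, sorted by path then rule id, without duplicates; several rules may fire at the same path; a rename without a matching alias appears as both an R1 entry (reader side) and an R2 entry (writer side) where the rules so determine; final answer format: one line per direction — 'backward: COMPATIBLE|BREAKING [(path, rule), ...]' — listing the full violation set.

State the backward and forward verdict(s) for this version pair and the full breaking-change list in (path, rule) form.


backward: BREAKING [(geo.id, R1), (role, R5), (signature, R3)]; forward: BREAKING [(geo.id, R1), (signature, R3)]

arrows below run writer -> reader for Account
backward on Account — v2 reading data written by v1:
  role <- role (Color -> Color, writer required)
  attrs <- codes (map<string, int32> -> map<string, int32>, writer optional)
  geo <- geo (Money -> Money, writer required)
  signature <- signature (bytes -> int64, writer optional)
  geo.id: no writer-side match
  geo.name: no writer-side match
  geo.email <- geo.email (string -> string, writer optional)
  writer geo.id: unknown to reader
  writer geo.name: unknown to reader
  writer geo.score: unknown to reader
  R1 fires at geo.id
  R5 fires at role
  R3 fires at signature
  => backward verdict for Account: BREAKING, 3 violation(s)
forward on Account — v1 reading data written by v2:
  role <- role (Color -> Color, writer required)
  codes <- attrs (map<string, int32> -> map<string, int32>, writer optional)
  geo <- geo (Money -> Money, writer required)
  signature <- signature (int64 -> bytes, writer optional)
  geo.id: no writer-side match
  geo.name: no writer-side match
  geo.email <- geo.email (string -> string, writer optional)
  geo.score: no writer-side match
  writer geo.id: unknown to reader
  writer geo.name: unknown to reader
  R1 fires at geo.id
  R3 fires at signature
  => forward verdict for Account: BREAKING, 2 violation(s)


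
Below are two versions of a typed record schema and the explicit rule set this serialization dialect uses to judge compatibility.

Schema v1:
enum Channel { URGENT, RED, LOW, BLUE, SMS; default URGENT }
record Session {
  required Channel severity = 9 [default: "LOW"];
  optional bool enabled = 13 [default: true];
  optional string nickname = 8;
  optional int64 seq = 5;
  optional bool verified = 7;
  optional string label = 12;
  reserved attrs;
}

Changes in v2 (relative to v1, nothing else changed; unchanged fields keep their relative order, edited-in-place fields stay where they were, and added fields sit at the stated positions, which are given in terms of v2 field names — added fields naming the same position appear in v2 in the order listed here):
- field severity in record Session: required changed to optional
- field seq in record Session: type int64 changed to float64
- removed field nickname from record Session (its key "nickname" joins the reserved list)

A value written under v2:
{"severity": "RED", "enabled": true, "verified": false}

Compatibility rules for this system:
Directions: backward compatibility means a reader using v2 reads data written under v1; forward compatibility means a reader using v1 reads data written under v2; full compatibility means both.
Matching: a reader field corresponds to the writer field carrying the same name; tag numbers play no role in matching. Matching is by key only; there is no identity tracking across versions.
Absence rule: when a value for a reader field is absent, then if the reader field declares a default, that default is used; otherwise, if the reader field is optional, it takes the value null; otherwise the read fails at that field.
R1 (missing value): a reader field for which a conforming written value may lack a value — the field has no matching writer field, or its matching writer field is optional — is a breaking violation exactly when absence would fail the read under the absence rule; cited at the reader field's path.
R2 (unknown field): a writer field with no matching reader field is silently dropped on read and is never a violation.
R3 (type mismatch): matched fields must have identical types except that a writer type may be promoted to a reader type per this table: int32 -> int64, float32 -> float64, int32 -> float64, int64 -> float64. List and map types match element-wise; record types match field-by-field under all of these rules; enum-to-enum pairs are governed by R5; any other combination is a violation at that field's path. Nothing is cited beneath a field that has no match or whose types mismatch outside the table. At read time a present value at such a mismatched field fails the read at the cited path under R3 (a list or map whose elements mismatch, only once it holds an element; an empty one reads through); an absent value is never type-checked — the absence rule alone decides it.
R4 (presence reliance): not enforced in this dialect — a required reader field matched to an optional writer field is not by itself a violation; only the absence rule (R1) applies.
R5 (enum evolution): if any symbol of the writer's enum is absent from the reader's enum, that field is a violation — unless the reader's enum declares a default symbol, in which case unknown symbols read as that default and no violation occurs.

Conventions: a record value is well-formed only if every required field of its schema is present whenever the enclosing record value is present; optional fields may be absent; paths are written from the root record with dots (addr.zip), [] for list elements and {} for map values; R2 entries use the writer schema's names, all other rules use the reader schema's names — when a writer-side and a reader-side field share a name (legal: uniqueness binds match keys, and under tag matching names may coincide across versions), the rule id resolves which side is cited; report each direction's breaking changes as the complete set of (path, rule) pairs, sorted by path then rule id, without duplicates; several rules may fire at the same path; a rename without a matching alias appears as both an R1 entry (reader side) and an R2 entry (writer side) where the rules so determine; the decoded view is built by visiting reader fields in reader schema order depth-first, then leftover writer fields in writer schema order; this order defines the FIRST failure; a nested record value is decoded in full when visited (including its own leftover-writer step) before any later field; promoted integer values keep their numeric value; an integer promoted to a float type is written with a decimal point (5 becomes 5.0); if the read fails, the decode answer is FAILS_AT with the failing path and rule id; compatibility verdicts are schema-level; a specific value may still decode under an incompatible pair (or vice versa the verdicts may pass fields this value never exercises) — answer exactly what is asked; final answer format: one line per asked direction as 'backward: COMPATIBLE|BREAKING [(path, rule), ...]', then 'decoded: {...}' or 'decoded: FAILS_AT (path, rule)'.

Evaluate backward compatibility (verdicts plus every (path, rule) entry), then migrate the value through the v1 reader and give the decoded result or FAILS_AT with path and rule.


each type pair in Session: writer, then reader
backward on Session — v2 reading data written by v1:
  writer required, Channel -> Channel: reader severity maps from writer severity
  writer optional, bool -> bool: reader enabled maps from writer enabled
  writer optional, int64 -> float64: reader seq maps from writer seq
  writer optional, bool -> bool: reader verified maps from writer verified
  writer optional, string -> string: reader label maps from writer label
  writer nickname: unknown to reader
  => no violations; backward on Session: COMPATIBLE
decode (reader v1):
  severity := "RED"
  enabled := true
  nickname := null (missing; optional => null)
  seq := null (missing; optional => null)
  verified := false
  label := null (missing; optional => null)
  => decoded: {"severity": "RED", "enabled": true, "nickname": null, "seq": null, "verified": false, "label": null}
the rest of the Session diff is inert for this question:
  field severity in record Session: required changed to optional -> inert for the asked Session verdict: nothing fires
  field seq in record Session: type int64 changed to float64 -> fires only in the forward direction of Session, which is not asked here
  removed field nickname from record Session (its key "nickname" joins the reserved list) -> inert for the asked Session verdict: nothing fires

backward: COMPATIBLE []; decoded: {"severity": "RED", "enabled": true, "nickname": null, "seq": null, "verified": false, "label": null}


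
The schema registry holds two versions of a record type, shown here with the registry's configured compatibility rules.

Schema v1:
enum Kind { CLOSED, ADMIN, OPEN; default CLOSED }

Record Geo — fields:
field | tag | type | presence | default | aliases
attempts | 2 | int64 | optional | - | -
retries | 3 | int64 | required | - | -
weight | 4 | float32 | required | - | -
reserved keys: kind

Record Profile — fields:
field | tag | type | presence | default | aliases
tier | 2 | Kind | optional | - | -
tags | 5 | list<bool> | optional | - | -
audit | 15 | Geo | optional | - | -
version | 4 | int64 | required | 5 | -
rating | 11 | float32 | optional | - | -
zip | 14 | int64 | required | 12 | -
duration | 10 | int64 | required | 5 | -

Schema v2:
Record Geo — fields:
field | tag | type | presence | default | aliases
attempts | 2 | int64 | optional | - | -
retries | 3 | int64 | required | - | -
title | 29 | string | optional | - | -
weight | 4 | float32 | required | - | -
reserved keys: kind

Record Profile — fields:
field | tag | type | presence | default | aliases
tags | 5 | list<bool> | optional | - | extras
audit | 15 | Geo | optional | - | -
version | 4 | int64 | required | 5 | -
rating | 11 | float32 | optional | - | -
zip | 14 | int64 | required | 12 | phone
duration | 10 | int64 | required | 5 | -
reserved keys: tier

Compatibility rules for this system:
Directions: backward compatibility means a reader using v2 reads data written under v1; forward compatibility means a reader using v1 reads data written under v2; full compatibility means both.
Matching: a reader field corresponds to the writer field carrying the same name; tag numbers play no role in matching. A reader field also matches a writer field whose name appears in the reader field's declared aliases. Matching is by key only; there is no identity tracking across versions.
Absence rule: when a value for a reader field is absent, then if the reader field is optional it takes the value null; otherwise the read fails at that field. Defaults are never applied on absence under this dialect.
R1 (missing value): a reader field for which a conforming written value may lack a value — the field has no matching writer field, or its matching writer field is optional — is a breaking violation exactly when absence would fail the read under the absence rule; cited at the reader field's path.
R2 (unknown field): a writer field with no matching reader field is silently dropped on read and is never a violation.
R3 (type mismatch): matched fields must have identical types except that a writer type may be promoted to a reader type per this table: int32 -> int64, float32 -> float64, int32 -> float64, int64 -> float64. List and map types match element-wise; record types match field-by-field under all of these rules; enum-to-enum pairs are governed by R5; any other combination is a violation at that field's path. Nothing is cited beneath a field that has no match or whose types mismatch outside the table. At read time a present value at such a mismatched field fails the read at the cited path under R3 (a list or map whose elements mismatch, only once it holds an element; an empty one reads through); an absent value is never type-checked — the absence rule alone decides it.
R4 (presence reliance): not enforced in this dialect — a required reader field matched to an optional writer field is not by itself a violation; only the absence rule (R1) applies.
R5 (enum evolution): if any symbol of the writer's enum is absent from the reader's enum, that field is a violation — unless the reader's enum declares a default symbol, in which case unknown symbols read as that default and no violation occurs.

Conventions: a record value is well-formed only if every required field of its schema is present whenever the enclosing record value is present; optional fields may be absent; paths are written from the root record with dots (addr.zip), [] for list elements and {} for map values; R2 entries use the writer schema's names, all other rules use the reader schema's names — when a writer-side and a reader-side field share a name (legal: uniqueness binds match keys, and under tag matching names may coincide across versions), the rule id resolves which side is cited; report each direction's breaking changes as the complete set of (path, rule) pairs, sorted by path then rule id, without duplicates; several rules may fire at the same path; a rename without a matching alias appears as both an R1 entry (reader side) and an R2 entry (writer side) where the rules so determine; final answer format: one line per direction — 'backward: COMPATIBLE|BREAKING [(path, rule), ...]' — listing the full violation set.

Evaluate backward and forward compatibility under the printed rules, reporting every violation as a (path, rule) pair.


backward: COMPATIBLE []; forward: COMPATIBLE []

in Profile below, arrows point writer -> reader
backward for Profile (reader v2, writer v1):
  tags <- tags (list<bool> -> list<bool>, writer optional)
  audit <- audit (Geo -> Geo, writer optional)
  version <- version (int64 -> int64, writer required)
  rating <- rating (float32 -> float32, writer optional)
  zip <- zip (int64 -> int64, writer required)
  duration <- duration (int64 -> int64, writer required)
  tier (writer side), unknown to reader
  audit.attempts <- audit.attempts (int64 -> int64, writer optional)
  audit.retries <- audit.retries (int64 -> int64, writer required)
  audit.title: no writer-side match
  audit.weight <- audit.weight (float32 -> float32, writer required)
  => backward verdict for Profile: COMPATIBLE, no violations
forward for Profile (reader v1, writer v2):
  tier: no writer-side match
  tags <- tags (list<bool> -> list<bool>, writer optional)
  audit <- audit (Geo -> Geo, writer optional)
  version <- version (int64 -> int64, writer required)
  rating <- rating (float32 -> float32, writer optional)
  zip <- zip (int64 -> int64, writer required)
  duration <- duration (int64 -> int64, writer required)
  audit.attempts <- audit.attempts (int64 -> int64, writer optional)
  audit.retries <- audit.retries (int64 -> int64, writer required)
  audit.weight <- audit.weight (float32 -> float32, writer required)
  audit.title (writer side), unknown to reader
  => forward verdict for Profile: COMPATIBLE, no violations


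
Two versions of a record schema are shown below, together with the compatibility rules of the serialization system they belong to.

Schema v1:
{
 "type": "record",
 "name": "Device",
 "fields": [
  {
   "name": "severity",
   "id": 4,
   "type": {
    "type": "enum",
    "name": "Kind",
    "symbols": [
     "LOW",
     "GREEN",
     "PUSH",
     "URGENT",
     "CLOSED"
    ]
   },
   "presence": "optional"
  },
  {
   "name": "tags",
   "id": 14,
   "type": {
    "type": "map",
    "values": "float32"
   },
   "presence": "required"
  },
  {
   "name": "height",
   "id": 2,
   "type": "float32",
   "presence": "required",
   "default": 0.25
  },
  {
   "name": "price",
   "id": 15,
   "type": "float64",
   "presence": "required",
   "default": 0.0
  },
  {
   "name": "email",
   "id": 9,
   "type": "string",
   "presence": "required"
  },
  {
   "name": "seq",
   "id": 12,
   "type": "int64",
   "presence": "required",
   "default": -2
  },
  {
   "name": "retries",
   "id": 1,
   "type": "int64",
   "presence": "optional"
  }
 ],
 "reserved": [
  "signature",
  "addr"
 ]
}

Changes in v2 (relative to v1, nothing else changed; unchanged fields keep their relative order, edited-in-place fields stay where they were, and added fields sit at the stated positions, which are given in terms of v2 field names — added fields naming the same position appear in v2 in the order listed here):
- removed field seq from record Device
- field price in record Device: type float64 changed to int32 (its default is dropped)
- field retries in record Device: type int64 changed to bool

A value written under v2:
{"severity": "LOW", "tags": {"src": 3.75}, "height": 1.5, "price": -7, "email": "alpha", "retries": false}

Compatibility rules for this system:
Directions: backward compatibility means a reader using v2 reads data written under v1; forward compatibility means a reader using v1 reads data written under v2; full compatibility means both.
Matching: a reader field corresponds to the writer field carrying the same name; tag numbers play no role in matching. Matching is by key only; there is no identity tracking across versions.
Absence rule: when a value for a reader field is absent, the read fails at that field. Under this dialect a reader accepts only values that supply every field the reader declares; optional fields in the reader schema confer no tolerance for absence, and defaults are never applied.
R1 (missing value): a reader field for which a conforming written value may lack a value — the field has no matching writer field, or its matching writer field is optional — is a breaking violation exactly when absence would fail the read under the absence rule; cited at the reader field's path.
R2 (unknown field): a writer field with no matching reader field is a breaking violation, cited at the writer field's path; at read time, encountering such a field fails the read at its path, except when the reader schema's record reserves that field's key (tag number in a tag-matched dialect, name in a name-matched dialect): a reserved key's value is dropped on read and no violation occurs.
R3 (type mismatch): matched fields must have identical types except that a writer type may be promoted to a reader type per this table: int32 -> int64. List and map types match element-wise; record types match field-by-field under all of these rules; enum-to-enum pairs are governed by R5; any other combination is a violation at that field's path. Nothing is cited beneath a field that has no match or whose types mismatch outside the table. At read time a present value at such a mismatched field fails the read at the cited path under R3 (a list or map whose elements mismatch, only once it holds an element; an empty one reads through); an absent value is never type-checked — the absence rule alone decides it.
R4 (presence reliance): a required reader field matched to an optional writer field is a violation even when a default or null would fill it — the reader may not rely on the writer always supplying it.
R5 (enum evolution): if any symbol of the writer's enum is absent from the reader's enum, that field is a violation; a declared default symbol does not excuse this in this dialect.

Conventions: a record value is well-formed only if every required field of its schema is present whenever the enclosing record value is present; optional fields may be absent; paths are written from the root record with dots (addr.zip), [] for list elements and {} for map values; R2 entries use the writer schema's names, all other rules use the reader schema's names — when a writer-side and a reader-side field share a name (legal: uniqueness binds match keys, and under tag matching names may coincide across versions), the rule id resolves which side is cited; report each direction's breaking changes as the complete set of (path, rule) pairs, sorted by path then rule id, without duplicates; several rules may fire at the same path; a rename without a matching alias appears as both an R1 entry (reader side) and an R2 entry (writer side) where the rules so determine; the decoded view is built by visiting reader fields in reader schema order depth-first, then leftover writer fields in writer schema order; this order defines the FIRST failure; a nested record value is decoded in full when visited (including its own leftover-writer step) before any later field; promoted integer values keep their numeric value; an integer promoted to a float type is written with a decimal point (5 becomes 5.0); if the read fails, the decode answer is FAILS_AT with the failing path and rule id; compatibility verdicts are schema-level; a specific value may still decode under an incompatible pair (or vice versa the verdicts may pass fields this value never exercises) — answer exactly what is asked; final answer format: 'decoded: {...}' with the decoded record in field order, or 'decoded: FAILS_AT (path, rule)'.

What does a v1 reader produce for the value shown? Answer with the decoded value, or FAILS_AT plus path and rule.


the writer's type comes first in each Device pair
migrating the Device value to v1:
  severity := "LOW"
  tags := {"src": 3.75}
  height := 1.5
  read fails at price under R3
  => FAILS_AT (price, R3)
checking off the Device differences that do not matter here:
  removed field seq from record Device -> a verdict-level change on Device — the shown value reads the same
  field retries in record Device: type int64 changed to bool -> a verdict-level change on Device — the shown value reads the same

decoded: FAILS_AT (price, R3)


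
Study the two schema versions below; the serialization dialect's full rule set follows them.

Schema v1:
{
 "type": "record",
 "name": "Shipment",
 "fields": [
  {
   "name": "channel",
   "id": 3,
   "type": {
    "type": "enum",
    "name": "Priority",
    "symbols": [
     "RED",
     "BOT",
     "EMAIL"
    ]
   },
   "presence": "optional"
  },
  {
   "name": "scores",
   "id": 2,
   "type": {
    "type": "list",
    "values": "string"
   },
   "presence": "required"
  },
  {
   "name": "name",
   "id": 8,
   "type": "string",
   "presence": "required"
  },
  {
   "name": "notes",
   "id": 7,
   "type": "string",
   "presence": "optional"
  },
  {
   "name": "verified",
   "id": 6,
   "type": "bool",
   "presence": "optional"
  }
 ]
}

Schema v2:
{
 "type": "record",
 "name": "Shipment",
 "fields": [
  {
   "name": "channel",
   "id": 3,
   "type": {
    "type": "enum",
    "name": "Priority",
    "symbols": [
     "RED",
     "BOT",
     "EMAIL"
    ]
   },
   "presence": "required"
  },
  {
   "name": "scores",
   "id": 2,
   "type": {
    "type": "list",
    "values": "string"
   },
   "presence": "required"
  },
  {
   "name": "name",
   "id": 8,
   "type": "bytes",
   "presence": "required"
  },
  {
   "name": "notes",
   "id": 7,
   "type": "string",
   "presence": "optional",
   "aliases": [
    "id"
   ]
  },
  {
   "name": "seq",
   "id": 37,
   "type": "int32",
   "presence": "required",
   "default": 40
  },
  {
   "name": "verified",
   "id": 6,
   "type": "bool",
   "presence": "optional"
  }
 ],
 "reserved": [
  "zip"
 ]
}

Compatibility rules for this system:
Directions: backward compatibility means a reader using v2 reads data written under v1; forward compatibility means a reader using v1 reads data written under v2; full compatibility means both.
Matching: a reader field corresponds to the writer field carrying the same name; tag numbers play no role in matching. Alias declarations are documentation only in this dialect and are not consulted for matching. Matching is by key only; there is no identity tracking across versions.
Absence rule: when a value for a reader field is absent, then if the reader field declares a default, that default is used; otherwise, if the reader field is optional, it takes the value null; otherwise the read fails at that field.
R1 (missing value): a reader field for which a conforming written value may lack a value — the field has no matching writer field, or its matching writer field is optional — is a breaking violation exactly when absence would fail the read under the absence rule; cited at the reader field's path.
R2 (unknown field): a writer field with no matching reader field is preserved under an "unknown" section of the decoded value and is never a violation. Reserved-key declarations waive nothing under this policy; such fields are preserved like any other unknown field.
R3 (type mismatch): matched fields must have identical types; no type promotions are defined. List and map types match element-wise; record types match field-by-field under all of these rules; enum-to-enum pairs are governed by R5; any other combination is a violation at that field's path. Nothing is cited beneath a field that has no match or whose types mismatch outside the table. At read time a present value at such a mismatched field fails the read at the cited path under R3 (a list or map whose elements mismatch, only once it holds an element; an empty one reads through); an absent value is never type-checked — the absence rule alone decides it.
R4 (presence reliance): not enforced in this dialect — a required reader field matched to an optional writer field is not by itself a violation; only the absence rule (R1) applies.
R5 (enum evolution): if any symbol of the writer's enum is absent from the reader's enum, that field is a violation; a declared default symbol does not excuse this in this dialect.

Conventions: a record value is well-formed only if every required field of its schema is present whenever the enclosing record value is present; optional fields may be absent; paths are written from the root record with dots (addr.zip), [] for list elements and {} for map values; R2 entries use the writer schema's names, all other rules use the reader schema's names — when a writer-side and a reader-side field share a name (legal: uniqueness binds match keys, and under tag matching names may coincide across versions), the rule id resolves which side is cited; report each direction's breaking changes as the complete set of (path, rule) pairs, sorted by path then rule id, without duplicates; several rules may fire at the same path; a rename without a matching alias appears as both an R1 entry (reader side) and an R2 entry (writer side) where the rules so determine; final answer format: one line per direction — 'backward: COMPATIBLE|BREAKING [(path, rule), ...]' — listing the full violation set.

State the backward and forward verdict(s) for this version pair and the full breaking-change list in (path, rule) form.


in Shipment below, arrows point writer -> reader
checking backward for Shipment: reader v2 against writer v1:
  channel: paired with writer channel (Priority -> Priority; writer optional)
  scores: paired with writer scores (list<string> -> list<string>; writer required)
  name: paired with writer name (string -> bytes; writer required)
  notes: paired with writer notes (string -> string; writer optional)
  seq: no writer-side match
  verified: paired with writer verified (bool -> bool; writer optional)
  violation R1 at channel
  violation R3 at name
  => backward verdict for Shipment: BREAKING, 2 violation(s)
checking forward for Shipment: reader v1 against writer v2:
  channel: paired with writer channel (Priority -> Priority; writer required)
  scores: paired with writer scores (list<string> -> list<string>; writer required)
  name: paired with writer name (bytes -> string; writer required)
  notes: paired with writer notes (string -> string; writer optional)
  verified: paired with writer verified (bool -> bool; writer optional)
  writer seq: unknown to reader
  violation R3 at name
  => forward verdict for Shipment: BREAKING, 1 violation(s)

backward: BREAKING [(channel, R1), (name, R3)]; forward: BREAKING [(name, R3)]
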